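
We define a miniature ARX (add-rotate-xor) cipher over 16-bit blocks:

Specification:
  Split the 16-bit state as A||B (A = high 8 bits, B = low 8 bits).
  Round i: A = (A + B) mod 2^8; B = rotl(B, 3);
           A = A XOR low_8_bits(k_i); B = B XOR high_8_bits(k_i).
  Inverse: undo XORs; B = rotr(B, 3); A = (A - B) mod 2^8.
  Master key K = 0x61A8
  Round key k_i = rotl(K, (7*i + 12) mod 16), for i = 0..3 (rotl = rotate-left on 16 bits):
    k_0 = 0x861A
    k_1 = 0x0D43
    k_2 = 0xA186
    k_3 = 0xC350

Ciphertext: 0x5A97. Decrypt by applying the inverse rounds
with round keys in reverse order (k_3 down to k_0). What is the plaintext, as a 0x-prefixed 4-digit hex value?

s_0 = ciphertext = 0x5A97
s_1 = InvRound(s_0, k_3) = 0x808A
s_2 = InvRound(s_1, k_2) = 0xA165
s_3 = InvRound(s_2, k_1) = 0xD50D
s_4 = InvRound(s_3, k_0) = 0x5E71

0x5E71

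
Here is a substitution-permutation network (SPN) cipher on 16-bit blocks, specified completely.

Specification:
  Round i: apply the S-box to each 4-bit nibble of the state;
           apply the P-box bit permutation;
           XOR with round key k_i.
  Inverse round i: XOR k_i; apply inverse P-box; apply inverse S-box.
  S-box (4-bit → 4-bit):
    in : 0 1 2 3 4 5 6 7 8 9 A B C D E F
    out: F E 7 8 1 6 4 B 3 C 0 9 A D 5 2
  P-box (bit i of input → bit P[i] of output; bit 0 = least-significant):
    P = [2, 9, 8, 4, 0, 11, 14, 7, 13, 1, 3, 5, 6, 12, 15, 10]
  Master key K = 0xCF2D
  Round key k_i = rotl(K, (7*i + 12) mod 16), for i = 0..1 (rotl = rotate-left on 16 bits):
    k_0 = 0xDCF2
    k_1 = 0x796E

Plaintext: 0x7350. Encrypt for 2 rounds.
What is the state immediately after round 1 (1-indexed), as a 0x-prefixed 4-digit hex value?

s_0 = plaintext = 0x7350
s_1 = Round(s_0, k_0) = 0x8386
s_2 = Round(s_1, k_1) = 0x600F

0x8386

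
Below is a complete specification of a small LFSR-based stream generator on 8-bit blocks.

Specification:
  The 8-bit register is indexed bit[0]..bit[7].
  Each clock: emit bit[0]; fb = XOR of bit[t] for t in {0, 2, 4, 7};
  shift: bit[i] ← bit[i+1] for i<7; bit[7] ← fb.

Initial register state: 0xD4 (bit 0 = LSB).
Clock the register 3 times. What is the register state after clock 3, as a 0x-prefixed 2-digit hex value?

reg_0 = 0xD4
clock 1: out=0, reg = 0xEA
clock 2: out=0, reg = 0xF5
clock 3: out=1, reg = 0x7A

0x7A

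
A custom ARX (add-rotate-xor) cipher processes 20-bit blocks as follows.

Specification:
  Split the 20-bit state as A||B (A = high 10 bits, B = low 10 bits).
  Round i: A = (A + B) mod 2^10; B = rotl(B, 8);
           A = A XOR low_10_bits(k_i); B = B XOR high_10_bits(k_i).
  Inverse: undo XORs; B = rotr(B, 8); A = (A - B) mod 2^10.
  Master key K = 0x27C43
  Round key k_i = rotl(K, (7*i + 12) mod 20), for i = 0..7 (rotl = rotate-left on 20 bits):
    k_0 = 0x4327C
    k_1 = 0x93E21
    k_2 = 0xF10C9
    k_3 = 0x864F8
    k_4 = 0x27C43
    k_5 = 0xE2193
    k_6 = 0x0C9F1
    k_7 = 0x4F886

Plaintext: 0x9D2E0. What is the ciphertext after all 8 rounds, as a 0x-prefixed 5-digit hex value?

0x4D5D2

s_0 = plaintext = 0x9D2E0
s_1 = Round(s_0, k_0) = 0xCA1B4
s_2 = Round(s_1, k_1) = 0xBF622
s_3 = Round(s_2, k_2) = 0x7594C
s_4 = Round(s_3, k_3) = 0xF6A4A
s_5 = Round(s_4, k_4) = 0x99E0D
s_6 = Round(s_5, k_5) = 0x79E0B
s_7 = Round(s_6, k_6) = 0x80FB0
s_8 = Round(s_7, k_7) = 0x4D5D2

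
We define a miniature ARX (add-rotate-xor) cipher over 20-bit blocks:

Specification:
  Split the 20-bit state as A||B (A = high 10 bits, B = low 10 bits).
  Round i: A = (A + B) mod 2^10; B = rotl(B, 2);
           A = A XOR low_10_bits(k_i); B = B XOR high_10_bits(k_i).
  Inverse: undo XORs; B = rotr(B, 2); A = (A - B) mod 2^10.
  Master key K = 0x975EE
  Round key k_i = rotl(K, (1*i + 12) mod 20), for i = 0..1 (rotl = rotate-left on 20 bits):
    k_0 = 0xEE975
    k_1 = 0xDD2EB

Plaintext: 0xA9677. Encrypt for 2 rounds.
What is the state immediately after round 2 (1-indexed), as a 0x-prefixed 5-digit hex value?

s_0 = plaintext = 0xA9677
s_1 = Round(s_0, k_0) = 0x1A664
s_2 = Round(s_1, k_1) = 0x09AE6

0x09AE6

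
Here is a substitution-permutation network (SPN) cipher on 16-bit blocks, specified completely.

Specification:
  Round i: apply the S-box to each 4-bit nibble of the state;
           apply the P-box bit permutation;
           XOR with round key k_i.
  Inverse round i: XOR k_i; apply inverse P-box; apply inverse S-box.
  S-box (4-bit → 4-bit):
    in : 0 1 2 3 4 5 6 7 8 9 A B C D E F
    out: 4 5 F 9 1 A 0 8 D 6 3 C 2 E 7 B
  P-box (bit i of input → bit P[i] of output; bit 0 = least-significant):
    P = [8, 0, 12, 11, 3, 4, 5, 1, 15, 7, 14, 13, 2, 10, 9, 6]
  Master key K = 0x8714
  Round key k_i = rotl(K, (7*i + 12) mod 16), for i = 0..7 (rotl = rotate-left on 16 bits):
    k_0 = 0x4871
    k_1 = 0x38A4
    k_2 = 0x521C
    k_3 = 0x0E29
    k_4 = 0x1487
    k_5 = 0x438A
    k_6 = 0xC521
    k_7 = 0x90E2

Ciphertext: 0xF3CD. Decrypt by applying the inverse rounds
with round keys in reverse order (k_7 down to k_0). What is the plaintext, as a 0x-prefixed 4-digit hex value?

0x4FDE

s_0 = ciphertext = 0xF3CD
s_1 = InvRound(s_0, k_7) = 0x1B8A
s_2 = InvRound(s_1, k_6) = 0x9E8D
s_3 = InvRound(s_2, k_5) = 0xA172
s_4 = InvRound(s_3, k_4) = 0xFF9E
s_5 = InvRound(s_4, k_3) = 0x42DE
s_6 = InvRound(s_5, k_2) = 0x7C70
s_7 = InvRound(s_6, k_1) = 0xF9C6
s_8 = InvRound(s_7, k_0) = 0x4FDE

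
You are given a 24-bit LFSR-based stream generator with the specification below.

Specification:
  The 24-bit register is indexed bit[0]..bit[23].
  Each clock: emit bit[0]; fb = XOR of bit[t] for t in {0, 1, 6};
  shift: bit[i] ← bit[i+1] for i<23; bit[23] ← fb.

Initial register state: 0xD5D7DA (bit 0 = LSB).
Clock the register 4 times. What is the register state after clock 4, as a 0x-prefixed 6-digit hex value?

reg_0 = 0xD5D7DA
clock 1: out=0, reg = 0x6AEBED
clock 2: out=1, reg = 0x3575F6
clock 3: out=0, reg = 0x1ABAFB
clock 4: out=1, reg = 0x8D5D7D

0x8D5D7D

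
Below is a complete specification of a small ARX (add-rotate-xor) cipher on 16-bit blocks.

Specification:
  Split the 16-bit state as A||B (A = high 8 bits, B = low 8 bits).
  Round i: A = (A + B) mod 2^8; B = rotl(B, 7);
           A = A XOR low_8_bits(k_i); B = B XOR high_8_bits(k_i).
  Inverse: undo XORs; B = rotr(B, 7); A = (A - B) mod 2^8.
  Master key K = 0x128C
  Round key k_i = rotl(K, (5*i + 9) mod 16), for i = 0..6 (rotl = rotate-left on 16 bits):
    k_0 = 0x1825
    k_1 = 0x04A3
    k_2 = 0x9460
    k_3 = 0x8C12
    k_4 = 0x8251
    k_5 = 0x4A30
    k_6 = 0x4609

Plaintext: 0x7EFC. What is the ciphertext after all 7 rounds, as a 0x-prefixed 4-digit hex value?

0x11A2

s_0 = plaintext = 0x7EFC
s_1 = Round(s_0, k_0) = 0x5F66
s_2 = Round(s_1, k_1) = 0x6637
s_3 = Round(s_2, k_2) = 0xFD0F
s_4 = Round(s_3, k_3) = 0x1E0B
s_5 = Round(s_4, k_4) = 0x7807
s_6 = Round(s_5, k_5) = 0x4FC9
s_7 = Round(s_6, k_6) = 0x11A2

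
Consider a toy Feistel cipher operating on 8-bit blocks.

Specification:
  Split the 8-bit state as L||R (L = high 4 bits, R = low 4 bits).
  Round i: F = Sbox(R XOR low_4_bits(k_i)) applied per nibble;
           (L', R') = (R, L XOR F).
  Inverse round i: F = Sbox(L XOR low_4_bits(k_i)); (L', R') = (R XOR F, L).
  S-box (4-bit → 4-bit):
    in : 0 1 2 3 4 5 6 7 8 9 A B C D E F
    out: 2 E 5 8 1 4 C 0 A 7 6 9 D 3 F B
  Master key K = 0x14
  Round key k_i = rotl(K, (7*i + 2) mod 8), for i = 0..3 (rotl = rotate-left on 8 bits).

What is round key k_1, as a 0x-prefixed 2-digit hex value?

K = 0x14
k_0 = rotl(K, (7*0+2) mod 8) = rotl(K, 2) = 0x50
k_1 = rotl(K, (7*1+2) mod 8) = rotl(K, 1) = 0x28

0x28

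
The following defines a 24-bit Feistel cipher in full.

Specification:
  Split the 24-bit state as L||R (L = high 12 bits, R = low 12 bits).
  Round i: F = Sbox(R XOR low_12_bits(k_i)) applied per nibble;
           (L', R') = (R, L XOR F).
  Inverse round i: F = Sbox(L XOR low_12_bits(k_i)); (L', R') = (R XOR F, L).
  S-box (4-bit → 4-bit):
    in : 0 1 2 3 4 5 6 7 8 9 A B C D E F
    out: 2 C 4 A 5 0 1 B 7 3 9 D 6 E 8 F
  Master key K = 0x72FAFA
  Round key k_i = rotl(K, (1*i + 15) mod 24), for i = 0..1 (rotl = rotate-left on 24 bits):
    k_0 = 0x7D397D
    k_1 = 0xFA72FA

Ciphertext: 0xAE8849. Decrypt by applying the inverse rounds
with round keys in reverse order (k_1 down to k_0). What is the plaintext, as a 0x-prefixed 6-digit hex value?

0xB1AF8D

s_0 = ciphertext = 0xAE8849
s_1 = InvRound(s_0, k_1) = 0xF8DAE8
s_2 = InvRound(s_1, k_0) = 0xB1AF8D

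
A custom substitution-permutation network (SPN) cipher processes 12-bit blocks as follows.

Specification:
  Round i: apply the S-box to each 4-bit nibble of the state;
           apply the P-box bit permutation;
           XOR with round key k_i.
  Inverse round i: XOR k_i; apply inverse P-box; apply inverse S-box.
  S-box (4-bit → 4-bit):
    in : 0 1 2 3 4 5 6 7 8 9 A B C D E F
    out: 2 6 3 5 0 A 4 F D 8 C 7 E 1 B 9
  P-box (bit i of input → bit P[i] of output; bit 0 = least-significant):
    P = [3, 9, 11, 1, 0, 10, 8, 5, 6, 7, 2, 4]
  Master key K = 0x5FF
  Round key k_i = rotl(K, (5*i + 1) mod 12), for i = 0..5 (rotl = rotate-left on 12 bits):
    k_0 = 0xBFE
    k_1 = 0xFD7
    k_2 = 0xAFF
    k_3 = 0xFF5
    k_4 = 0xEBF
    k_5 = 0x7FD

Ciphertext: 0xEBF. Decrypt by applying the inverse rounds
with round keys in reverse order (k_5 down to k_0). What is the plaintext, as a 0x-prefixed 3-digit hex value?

0x52D

s_0 = ciphertext = 0xEBF
s_1 = InvRound(s_0, k_5) = 0xD6A
s_2 = InvRound(s_1, k_4) = 0x730
s_3 = InvRound(s_2, k_3) = 0xBD6
s_4 = InvRound(s_3, k_2) = 0x48D
s_5 = InvRound(s_4, k_1) = 0xF67
s_6 = InvRound(s_5, k_0) = 0x52D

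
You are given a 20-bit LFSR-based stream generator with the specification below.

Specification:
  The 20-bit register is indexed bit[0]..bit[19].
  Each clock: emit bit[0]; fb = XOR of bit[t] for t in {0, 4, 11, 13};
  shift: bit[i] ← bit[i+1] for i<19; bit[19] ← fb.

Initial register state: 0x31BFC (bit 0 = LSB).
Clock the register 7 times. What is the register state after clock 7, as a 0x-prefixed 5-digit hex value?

0x70637

reg_0 = 0x31BFC
clock 1: out=0, reg = 0x18DFE
clock 2: out=0, reg = 0x0C6FF
clock 3: out=1, reg = 0x0637F
clock 4: out=1, reg = 0x831BF
clock 5: out=1, reg = 0xC18DF
clock 6: out=1, reg = 0xE0C6F
clock 7: out=1, reg = 0x70637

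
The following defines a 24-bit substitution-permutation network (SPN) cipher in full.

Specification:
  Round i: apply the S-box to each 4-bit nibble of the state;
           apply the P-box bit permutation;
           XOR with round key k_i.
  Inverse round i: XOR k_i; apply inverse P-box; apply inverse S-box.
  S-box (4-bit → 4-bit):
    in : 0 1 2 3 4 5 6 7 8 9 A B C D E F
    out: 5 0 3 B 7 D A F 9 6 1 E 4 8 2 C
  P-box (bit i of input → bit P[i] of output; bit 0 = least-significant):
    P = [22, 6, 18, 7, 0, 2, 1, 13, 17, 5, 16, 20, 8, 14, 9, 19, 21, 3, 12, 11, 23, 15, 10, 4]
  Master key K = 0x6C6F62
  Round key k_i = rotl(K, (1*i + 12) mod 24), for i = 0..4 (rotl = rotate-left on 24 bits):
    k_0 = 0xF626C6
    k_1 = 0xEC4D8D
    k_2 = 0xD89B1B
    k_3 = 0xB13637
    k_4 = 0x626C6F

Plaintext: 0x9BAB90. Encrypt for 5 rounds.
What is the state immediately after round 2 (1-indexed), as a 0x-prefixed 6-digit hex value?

0x150721

s_0 = plaintext = 0x9BAB90
s_1 = Round(s_0, k_0) = 0xA3BBE8
s_2 = Round(s_1, k_1) = 0x150721
s_3 = Round(s_2, k_2) = 0xEB803E
s_4 = Round(s_3, k_3) = 0xBA8F7A
s_5 = Round(s_4, k_4) = 0x1BC978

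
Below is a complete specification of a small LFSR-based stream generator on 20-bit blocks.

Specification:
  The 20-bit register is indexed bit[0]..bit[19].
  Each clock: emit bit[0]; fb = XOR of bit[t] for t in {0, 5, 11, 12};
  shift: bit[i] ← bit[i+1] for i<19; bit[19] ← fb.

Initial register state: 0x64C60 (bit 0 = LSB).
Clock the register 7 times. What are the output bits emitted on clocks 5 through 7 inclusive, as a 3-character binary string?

011

reg_0 = 0x64C60
clock 1: out=0, reg = 0x32630
clock 2: out=0, reg = 0x99318
clock 3: out=0, reg = 0xCC98C
clock 4: out=0, reg = 0xE64C6
clock 5: out=0, reg = 0x73263
clock 6: out=1, reg = 0xB9931
clock 7: out=1, reg = 0x5CC98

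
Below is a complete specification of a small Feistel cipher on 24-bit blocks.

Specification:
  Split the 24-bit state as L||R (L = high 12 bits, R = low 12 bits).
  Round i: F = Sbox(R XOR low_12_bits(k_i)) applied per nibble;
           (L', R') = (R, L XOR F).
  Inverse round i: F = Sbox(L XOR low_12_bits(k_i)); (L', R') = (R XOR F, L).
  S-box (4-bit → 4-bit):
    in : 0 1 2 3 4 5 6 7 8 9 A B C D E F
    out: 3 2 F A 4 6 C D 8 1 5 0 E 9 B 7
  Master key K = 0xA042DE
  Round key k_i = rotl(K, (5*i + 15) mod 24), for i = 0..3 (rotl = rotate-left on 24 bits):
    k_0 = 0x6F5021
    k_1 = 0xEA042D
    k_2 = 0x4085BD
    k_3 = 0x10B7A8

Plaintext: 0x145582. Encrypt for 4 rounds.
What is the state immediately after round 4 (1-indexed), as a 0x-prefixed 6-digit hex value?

0x20C979

s_0 = plaintext = 0x145582
s_1 = Round(s_0, k_0) = 0x58271F
s_2 = Round(s_1, k_1) = 0x71FF2D
s_3 = Round(s_2, k_2) = 0xF2D20C
s_4 = Round(s_3, k_3) = 0x20C979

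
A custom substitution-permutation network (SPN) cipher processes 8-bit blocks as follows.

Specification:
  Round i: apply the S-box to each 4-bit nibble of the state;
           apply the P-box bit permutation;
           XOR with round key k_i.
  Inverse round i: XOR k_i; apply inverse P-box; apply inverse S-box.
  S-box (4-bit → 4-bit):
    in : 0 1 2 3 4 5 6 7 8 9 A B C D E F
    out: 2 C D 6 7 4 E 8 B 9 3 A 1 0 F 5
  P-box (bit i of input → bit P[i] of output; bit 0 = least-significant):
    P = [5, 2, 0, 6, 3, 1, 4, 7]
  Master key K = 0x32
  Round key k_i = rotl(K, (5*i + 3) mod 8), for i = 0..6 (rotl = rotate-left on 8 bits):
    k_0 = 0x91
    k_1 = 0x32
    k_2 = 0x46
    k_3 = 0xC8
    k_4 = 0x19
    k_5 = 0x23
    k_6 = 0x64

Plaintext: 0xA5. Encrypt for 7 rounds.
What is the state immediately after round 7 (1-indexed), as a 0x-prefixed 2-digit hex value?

s_0 = plaintext = 0xA5
s_1 = Round(s_0, k_0) = 0x9A
s_2 = Round(s_1, k_1) = 0x9E
s_3 = Round(s_2, k_2) = 0xAB
s_4 = Round(s_3, k_3) = 0x86
s_5 = Round(s_4, k_4) = 0xD6
s_6 = Round(s_5, k_5) = 0x66
s_7 = Round(s_6, k_6) = 0xB3

0xB3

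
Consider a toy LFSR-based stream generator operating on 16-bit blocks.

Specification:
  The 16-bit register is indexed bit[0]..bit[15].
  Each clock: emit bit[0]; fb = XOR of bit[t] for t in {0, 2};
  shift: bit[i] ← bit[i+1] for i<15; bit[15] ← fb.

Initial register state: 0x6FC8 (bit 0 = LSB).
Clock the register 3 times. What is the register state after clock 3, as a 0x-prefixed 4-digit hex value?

0x4DF9

reg_0 = 0x6FC8
clock 1: out=0, reg = 0x37E4
clock 2: out=0, reg = 0x9BF2
clock 3: out=0, reg = 0x4DF9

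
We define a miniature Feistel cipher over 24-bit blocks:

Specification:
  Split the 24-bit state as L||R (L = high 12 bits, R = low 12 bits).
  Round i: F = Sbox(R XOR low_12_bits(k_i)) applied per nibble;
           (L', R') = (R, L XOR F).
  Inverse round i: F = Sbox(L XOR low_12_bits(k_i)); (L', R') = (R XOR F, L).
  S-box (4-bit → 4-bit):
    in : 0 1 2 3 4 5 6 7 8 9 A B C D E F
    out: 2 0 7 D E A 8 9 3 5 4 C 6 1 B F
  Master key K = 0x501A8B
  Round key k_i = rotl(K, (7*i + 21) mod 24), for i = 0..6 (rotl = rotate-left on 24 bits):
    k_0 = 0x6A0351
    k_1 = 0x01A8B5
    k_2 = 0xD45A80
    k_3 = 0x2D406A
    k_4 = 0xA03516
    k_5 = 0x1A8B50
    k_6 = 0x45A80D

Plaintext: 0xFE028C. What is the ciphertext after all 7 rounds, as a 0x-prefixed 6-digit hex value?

s_0 = plaintext = 0xFE028C
s_1 = Round(s_0, k_0) = 0x28CFF1
s_2 = Round(s_1, k_1) = 0xFF1B62
s_3 = Round(s_2, k_2) = 0xB62F46
s_4 = Round(s_3, k_3) = 0xF46414
s_5 = Round(s_4, k_4) = 0x414F61
s_6 = Round(s_5, k_5) = 0xF61AC4
s_7 = Round(s_6, k_6) = 0xAC4804

0xAC4804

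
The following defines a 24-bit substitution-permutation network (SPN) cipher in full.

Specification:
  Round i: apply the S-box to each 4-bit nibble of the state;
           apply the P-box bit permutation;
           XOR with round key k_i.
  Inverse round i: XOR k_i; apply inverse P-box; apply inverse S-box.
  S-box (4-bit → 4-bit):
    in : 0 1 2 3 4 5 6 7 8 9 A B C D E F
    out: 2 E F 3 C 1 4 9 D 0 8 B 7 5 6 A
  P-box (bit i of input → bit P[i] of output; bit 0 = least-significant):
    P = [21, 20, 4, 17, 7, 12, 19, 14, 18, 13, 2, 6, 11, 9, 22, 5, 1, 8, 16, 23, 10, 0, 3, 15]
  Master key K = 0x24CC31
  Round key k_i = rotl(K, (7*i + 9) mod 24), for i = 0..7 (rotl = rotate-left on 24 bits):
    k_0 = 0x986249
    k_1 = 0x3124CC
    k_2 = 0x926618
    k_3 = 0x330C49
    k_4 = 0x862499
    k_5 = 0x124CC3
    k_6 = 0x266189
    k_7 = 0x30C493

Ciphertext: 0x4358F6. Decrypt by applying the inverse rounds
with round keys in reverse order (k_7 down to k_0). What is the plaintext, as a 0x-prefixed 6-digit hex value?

0xD7CACB

s_0 = ciphertext = 0x4358F6
s_1 = InvRound(s_0, k_7) = 0xB6840B
s_2 = InvRound(s_1, k_6) = 0x7B9070
s_3 = InvRound(s_2, k_5) = 0xBD892D
s_4 = InvRound(s_3, k_4) = 0x7E7ED2
s_5 = InvRound(s_4, k_3) = 0xEDE326
s_6 = InvRound(s_5, k_2) = 0x8C4D62
s_7 = InvRound(s_6, k_1) = 0x627C83
s_8 = InvRound(s_7, k_0) = 0xD7CACB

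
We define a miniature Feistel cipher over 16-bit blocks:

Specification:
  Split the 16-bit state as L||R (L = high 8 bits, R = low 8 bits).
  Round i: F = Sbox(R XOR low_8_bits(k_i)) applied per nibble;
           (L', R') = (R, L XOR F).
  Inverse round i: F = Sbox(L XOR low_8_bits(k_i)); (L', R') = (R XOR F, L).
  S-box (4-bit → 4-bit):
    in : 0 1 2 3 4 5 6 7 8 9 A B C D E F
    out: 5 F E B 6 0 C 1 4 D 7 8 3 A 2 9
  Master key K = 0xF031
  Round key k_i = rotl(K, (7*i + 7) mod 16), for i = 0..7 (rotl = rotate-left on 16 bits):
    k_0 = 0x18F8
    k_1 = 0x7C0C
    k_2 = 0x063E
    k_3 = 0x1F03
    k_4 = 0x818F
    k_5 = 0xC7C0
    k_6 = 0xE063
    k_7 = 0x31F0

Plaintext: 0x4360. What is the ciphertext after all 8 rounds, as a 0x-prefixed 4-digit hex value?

s_0 = plaintext = 0x4360
s_1 = Round(s_0, k_0) = 0x6097
s_2 = Round(s_1, k_1) = 0x97B8
s_3 = Round(s_2, k_2) = 0xB8DB
s_4 = Round(s_3, k_3) = 0xDB1C
s_5 = Round(s_4, k_4) = 0x1C00
s_6 = Round(s_5, k_5) = 0x0029
s_7 = Round(s_6, k_6) = 0x2967
s_8 = Round(s_7, k_7) = 0x67F8

0x67F8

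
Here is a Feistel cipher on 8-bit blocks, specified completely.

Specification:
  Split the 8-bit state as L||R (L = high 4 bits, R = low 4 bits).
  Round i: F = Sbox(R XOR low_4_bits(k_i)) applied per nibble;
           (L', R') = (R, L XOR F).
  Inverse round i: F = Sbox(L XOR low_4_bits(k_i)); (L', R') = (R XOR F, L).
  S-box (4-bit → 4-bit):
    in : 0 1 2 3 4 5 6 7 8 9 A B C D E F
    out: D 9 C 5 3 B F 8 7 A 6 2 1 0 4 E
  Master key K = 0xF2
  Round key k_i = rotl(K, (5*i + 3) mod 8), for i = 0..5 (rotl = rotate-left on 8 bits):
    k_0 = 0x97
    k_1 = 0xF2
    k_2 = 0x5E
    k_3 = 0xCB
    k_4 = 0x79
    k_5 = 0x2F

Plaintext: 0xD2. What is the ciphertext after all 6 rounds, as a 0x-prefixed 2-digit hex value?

s_0 = plaintext = 0xD2
s_1 = Round(s_0, k_0) = 0x26
s_2 = Round(s_1, k_1) = 0x61
s_3 = Round(s_2, k_2) = 0x18
s_4 = Round(s_3, k_3) = 0x84
s_5 = Round(s_4, k_4) = 0x48
s_6 = Round(s_5, k_5) = 0x8C

0x8C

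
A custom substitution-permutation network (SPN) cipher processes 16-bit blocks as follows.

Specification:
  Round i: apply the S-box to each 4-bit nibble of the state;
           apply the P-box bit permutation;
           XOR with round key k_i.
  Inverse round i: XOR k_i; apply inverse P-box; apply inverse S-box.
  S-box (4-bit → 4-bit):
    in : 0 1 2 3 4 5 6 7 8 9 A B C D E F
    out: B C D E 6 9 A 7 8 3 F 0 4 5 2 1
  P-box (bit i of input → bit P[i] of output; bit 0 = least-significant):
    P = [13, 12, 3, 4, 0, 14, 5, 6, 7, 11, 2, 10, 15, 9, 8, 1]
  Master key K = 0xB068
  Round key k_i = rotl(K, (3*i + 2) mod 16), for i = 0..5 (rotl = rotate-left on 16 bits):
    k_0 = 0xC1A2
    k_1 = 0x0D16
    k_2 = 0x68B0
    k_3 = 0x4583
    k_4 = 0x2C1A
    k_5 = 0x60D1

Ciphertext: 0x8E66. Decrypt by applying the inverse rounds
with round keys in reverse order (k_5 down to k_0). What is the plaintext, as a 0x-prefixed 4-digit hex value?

s_0 = ciphertext = 0x8E66
s_1 = InvRound(s_0, k_5) = 0x0A75
s_2 = InvRound(s_1, k_4) = 0x612D
s_3 = InvRound(s_2, k_3) = 0x82CD
s_4 = InvRound(s_3, k_2) = 0x94A2
s_5 = InvRound(s_4, k_1) = 0xD7C6
s_6 = InvRound(s_5, k_0) = 0xE11E

0xE11E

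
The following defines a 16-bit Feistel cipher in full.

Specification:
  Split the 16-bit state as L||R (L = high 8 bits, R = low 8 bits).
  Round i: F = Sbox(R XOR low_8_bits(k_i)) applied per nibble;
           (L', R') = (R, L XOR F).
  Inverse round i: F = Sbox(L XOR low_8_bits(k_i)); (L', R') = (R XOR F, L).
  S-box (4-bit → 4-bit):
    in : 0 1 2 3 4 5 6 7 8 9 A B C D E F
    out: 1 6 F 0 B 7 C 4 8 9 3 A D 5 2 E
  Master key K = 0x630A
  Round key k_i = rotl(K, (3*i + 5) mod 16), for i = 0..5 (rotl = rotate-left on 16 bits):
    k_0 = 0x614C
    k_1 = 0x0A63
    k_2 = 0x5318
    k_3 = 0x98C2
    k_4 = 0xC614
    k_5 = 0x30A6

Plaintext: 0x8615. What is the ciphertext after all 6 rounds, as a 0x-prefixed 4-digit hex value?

0x5857

s_0 = plaintext = 0x8615
s_1 = Round(s_0, k_0) = 0x15FF
s_2 = Round(s_1, k_1) = 0xFF88
s_3 = Round(s_2, k_2) = 0x886E
s_4 = Round(s_3, k_3) = 0x6EB5
s_5 = Round(s_4, k_4) = 0xB558
s_6 = Round(s_5, k_5) = 0x5857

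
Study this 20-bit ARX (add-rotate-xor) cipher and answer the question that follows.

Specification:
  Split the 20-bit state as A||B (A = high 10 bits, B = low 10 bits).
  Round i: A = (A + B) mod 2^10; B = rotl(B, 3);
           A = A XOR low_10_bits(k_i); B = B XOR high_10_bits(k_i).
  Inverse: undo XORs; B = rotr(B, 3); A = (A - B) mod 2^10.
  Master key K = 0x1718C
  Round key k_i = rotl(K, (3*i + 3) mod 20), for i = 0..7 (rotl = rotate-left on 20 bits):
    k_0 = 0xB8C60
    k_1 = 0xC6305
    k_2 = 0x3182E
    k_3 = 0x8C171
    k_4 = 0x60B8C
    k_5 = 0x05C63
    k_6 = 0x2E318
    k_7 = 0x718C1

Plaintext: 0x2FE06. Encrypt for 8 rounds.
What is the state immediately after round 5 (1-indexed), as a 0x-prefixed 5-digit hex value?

s_0 = plaintext = 0x2FE06
s_1 = Round(s_0, k_0) = 0xA96D7
s_2 = Round(s_1, k_1) = 0x9E5A5
s_3 = Round(s_2, k_2) = 0x0C1ED
s_4 = Round(s_3, k_3) = 0xDB15B
s_5 = Round(s_4, k_4) = 0xD2F58
s_6 = Round(s_5, k_5) = 0xB02D1
s_7 = Round(s_6, k_6) = 0xA2635
s_8 = Round(s_7, k_7) = 0x1FC6A

0xD2F58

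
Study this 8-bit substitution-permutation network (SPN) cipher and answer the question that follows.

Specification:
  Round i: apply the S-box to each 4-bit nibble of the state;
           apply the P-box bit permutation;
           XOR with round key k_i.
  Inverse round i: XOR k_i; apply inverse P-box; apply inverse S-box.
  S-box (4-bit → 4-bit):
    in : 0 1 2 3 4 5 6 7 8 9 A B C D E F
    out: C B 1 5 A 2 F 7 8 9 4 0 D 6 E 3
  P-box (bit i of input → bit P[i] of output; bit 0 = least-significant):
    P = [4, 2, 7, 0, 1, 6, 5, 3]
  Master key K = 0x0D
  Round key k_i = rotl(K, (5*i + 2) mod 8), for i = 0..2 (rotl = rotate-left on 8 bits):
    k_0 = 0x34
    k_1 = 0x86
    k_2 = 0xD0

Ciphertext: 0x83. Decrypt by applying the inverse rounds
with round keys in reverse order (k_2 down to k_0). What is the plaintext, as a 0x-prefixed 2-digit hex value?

s_0 = ciphertext = 0x83
s_1 = InvRound(s_0, k_2) = 0xF9
s_2 = InvRound(s_1, k_1) = 0x61
s_3 = InvRound(s_2, k_0) = 0x51

0x51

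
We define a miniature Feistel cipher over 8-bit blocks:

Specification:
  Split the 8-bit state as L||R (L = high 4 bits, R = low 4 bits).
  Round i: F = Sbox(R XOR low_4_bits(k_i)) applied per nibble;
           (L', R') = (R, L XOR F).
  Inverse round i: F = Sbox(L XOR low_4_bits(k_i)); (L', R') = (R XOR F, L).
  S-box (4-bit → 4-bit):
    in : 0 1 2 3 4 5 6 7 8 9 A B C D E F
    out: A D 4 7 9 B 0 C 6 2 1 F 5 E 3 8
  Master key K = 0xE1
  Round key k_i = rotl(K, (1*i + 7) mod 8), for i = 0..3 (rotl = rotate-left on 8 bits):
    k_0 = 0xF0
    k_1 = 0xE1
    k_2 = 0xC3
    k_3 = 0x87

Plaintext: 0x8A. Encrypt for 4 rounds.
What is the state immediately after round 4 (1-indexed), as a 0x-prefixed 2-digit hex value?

s_0 = plaintext = 0x8A
s_1 = Round(s_0, k_0) = 0xA9
s_2 = Round(s_1, k_1) = 0x9C
s_3 = Round(s_2, k_2) = 0xC1
s_4 = Round(s_3, k_3) = 0x1C

0x1C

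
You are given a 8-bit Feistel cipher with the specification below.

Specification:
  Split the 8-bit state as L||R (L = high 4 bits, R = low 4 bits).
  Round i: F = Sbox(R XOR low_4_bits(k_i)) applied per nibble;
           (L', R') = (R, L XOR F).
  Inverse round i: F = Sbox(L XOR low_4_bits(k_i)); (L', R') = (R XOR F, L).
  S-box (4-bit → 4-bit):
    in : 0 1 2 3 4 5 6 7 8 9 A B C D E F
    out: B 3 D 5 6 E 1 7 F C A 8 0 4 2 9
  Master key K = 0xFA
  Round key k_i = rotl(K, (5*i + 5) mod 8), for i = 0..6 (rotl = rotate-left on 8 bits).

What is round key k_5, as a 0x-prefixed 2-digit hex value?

K = 0xFA
k_0 = rotl(K, (5*0+5) mod 8) = rotl(K, 5) = 0x5F
k_1 = rotl(K, (5*1+5) mod 8) = rotl(K, 2) = 0xEB
k_2 = rotl(K, (5*2+5) mod 8) = rotl(K, 7) = 0x7D
k_3 = rotl(K, (5*3+5) mod 8) = rotl(K, 4) = 0xAF
k_4 = rotl(K, (5*4+5) mod 8) = rotl(K, 1) = 0xF5
k_5 = rotl(K, (5*5+5) mod 8) = rotl(K, 6) = 0xBE

0xBE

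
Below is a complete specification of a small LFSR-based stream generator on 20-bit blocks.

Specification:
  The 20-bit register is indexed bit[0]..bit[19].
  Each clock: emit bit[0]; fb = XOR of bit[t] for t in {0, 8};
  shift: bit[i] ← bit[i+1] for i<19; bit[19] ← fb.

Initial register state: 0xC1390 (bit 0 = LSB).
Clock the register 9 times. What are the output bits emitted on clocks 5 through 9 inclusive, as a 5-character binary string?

reg_0 = 0xC1390
clock 1: out=0, reg = 0xE09C8
clock 2: out=0, reg = 0xF04E4
clock 3: out=0, reg = 0x78272
clock 4: out=0, reg = 0x3C139
clock 5: out=1, reg = 0x1E09C
clock 6: out=0, reg = 0x0F04E
clock 7: out=0, reg = 0x07827
clock 8: out=1, reg = 0x83C13
clock 9: out=1, reg = 0xC1E09

10011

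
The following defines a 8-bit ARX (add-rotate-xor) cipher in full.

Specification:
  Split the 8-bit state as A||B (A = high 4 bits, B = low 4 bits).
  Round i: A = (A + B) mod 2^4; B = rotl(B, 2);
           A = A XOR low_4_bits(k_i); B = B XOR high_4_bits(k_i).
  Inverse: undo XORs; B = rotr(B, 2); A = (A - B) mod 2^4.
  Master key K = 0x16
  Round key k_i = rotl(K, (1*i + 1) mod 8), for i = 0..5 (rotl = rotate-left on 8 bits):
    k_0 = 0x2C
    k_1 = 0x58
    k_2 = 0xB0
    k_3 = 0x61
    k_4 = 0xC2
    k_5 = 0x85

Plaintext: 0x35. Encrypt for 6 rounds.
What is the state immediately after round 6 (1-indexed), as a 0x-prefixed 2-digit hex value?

s_0 = plaintext = 0x35
s_1 = Round(s_0, k_0) = 0x47
s_2 = Round(s_1, k_1) = 0x38
s_3 = Round(s_2, k_2) = 0xB9
s_4 = Round(s_3, k_3) = 0x50
s_5 = Round(s_4, k_4) = 0x7C
s_6 = Round(s_5, k_5) = 0x6B

0x6B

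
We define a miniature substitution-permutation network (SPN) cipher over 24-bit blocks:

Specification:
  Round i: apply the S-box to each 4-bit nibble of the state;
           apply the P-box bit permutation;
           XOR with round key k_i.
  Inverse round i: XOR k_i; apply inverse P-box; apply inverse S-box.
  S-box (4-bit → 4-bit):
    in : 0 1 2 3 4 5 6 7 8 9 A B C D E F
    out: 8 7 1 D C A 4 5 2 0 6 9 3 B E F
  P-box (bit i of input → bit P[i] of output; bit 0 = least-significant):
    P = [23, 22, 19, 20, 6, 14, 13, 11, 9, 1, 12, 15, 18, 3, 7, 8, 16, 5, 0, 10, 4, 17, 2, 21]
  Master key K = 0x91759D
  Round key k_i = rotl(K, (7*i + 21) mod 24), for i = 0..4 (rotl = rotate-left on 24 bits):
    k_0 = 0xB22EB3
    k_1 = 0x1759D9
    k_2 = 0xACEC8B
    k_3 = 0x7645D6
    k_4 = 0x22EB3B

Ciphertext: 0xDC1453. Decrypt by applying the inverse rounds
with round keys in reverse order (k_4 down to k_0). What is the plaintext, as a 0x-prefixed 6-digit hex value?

s_0 = ciphertext = 0xDC1453
s_1 = InvRound(s_0, k_4) = 0x55D3FF
s_2 = InvRound(s_1, k_3) = 0x5F8399
s_3 = InvRound(s_2, k_2) = 0xDB0CED
s_4 = InvRound(s_3, k_1) = 0x75B681
s_5 = InvRound(s_4, k_0) = 0xCC2E0C

0xCC2E0C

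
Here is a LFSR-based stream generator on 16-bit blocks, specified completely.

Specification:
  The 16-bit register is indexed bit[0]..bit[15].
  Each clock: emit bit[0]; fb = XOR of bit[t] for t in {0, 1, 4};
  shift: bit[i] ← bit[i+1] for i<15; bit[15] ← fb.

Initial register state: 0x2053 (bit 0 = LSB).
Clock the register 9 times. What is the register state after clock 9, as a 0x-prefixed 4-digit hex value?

0x3F90

reg_0 = 0x2053
clock 1: out=1, reg = 0x9029
clock 2: out=1, reg = 0xC814
clock 3: out=0, reg = 0xE40A
clock 4: out=0, reg = 0xF205
clock 5: out=1, reg = 0xF902
clock 6: out=0, reg = 0xFC81
clock 7: out=1, reg = 0xFE40
clock 8: out=0, reg = 0x7F20
clock 9: out=0, reg = 0x3F90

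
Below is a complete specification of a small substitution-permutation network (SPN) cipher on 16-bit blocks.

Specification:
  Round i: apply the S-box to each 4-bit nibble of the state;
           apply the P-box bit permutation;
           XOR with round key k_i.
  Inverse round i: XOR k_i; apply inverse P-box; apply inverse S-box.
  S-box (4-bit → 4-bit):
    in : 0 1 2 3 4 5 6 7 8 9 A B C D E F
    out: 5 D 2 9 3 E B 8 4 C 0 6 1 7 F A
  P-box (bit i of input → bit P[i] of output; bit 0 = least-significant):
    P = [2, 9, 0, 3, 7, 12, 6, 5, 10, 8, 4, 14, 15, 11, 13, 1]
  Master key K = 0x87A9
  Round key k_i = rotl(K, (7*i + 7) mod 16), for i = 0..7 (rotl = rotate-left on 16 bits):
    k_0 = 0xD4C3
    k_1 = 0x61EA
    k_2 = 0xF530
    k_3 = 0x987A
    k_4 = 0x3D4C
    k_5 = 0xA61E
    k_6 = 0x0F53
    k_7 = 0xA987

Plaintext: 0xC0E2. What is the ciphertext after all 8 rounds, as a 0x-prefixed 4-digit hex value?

s_0 = plaintext = 0xC0E2
s_1 = Round(s_0, k_0) = 0x4233
s_2 = Round(s_1, k_1) = 0xE846
s_3 = Round(s_2, k_2) = 0x4FAE
s_4 = Round(s_3, k_3) = 0x5377
s_5 = Round(s_4, k_4) = 0x5166
s_6 = Round(s_5, k_5) = 0xD8A0
s_7 = Round(s_6, k_6) = 0xA746
s_8 = Round(s_7, k_7) = 0xFB0B

0xFB0B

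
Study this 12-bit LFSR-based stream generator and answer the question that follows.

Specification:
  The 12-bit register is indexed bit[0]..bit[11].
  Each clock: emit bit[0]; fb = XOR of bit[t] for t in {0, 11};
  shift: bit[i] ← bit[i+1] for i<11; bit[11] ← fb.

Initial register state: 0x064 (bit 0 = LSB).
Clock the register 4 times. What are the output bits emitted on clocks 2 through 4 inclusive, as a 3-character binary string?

reg_0 = 0x064
clock 1: out=0, reg = 0x032
clock 2: out=0, reg = 0x019
clock 3: out=1, reg = 0x80C
clock 4: out=0, reg = 0xC06

010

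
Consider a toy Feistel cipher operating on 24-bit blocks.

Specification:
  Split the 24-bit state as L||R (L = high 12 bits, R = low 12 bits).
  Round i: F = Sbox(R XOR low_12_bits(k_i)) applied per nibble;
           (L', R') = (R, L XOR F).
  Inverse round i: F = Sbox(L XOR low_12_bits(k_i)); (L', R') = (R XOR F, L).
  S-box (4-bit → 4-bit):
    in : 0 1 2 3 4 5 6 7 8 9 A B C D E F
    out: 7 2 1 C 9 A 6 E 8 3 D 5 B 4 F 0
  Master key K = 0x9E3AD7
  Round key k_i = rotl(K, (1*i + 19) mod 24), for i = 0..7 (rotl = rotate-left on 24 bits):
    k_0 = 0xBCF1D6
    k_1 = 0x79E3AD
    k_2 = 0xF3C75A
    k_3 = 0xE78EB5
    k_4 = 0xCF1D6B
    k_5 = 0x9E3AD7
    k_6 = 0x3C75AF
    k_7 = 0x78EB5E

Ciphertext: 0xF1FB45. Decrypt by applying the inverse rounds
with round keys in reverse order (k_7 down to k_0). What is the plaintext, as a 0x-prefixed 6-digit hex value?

s_0 = ciphertext = 0xF1FB45
s_1 = InvRound(s_0, k_7) = 0x2D7F1F
s_2 = InvRound(s_1, k_6) = 0x1F72D7
s_3 = InvRound(s_2, k_5) = 0x7C01F7
s_4 = InvRound(s_3, k_4) = 0xC227C0
s_5 = InvRound(s_4, k_3) = 0x6FEC22
s_6 = InvRound(s_5, k_2) = 0xEFB6FE
s_7 = InvRound(s_6, k_1) = 0x258EFB
s_8 = InvRound(s_7, k_0) = 0x274258

0x274258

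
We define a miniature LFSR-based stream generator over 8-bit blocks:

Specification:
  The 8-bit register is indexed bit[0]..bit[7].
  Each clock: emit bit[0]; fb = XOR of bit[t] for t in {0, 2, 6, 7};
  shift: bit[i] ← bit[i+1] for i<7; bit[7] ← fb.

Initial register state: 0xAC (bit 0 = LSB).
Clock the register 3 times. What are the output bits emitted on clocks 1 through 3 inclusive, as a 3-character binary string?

001

reg_0 = 0xAC
clock 1: out=0, reg = 0x56
clock 2: out=0, reg = 0x2B
clock 3: out=1, reg = 0x95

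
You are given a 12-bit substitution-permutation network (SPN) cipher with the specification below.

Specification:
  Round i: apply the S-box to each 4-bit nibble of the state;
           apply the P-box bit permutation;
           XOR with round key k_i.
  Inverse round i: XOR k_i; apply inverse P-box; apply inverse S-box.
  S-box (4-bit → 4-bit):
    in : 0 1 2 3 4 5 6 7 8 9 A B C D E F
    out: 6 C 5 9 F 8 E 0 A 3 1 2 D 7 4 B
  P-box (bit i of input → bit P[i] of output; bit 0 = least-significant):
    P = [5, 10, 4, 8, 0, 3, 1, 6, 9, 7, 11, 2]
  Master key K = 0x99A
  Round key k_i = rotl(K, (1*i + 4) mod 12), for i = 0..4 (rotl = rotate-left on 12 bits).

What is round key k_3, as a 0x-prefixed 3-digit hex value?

K = 0x99A
k_0 = rotl(K, (1*0+4) mod 12) = rotl(K, 4) = 0x9A9
k_1 = rotl(K, (1*1+4) mod 12) = rotl(K, 5) = 0x353
k_2 = rotl(K, (1*2+4) mod 12) = rotl(K, 6) = 0x6A6
k_3 = rotl(K, (1*3+4) mod 12) = rotl(K, 7) = 0xD4C

0xD4C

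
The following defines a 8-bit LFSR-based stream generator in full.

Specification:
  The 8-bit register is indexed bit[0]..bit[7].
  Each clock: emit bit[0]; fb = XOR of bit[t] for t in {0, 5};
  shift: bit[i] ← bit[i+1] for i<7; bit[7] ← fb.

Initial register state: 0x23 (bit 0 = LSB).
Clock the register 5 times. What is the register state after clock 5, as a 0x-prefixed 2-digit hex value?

reg_0 = 0x23
clock 1: out=1, reg = 0x11
clock 2: out=1, reg = 0x88
clock 3: out=0, reg = 0x44
clock 4: out=0, reg = 0x22
clock 5: out=0, reg = 0x91

0x91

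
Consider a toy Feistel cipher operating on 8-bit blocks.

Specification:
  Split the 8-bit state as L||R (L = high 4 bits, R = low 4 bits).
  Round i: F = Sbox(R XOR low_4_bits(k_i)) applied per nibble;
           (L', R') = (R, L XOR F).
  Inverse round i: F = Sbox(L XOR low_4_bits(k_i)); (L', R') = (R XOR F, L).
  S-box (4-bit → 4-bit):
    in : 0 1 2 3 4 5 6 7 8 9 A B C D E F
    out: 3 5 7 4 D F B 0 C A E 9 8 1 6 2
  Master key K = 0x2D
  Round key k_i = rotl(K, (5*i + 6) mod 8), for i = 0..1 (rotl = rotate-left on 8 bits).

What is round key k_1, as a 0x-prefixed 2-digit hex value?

K = 0x2D
k_0 = rotl(K, (5*0+6) mod 8) = rotl(K, 6) = 0x4B
k_1 = rotl(K, (5*1+6) mod 8) = rotl(K, 3) = 0x69

0x69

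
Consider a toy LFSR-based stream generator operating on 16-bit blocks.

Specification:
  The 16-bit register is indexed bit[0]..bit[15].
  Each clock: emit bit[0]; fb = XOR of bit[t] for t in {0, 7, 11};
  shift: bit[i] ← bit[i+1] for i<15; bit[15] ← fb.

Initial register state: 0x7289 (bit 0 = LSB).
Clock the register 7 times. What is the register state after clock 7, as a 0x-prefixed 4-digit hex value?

0x44E5

reg_0 = 0x7289
clock 1: out=1, reg = 0x3944
clock 2: out=0, reg = 0x9CA2
clock 3: out=0, reg = 0x4E51
clock 4: out=1, reg = 0x2728
clock 5: out=0, reg = 0x1394
clock 6: out=0, reg = 0x89CA
clock 7: out=0, reg = 0x44E5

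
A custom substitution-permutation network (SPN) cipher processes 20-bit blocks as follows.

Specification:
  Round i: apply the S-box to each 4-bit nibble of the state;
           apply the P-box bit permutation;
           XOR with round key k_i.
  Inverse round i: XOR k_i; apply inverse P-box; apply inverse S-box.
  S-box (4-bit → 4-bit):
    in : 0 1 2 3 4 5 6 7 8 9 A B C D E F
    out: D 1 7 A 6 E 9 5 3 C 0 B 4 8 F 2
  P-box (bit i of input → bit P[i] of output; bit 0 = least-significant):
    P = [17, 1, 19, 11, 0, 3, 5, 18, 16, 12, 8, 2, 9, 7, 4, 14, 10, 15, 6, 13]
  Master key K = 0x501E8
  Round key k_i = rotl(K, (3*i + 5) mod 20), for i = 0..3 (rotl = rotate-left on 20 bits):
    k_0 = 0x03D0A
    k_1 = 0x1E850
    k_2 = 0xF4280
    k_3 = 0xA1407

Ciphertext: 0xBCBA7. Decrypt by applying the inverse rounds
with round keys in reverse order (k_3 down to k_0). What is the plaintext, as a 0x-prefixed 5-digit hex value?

s_0 = ciphertext = 0xBCBA7
s_1 = InvRound(s_0, k_3) = 0x8B2CD
s_2 = InvRound(s_1, k_2) = 0x5DBB1
s_3 = InvRound(s_2, k_1) = 0x9840A
s_4 = InvRound(s_3, k_0) = 0x3A2A9

0x3A2A9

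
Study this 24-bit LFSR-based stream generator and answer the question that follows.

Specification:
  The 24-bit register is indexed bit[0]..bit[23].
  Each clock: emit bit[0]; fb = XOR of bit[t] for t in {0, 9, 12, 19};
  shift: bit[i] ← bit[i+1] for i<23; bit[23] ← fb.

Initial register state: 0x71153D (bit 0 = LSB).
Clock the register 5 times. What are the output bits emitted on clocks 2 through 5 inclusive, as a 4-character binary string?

0111

reg_0 = 0x71153D
clock 1: out=1, reg = 0x388A9E
clock 2: out=0, reg = 0x1C454F
clock 3: out=1, reg = 0x0E22A7
clock 4: out=1, reg = 0x871153
clock 5: out=1, reg = 0x4388A9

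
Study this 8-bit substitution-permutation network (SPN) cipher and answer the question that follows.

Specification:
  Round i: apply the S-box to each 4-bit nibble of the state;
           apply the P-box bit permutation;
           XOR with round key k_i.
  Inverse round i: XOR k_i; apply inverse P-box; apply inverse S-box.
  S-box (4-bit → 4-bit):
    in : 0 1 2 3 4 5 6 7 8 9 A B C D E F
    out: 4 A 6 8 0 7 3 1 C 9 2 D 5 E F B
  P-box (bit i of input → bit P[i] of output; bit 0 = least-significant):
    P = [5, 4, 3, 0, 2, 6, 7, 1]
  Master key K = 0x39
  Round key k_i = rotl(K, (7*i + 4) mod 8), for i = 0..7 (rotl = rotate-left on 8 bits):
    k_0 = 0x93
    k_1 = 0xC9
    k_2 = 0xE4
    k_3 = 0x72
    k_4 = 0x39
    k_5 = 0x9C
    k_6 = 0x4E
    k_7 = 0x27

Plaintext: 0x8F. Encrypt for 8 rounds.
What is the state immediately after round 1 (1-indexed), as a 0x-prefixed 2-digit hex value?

0x20

s_0 = plaintext = 0x8F
s_1 = Round(s_0, k_0) = 0x20
s_2 = Round(s_1, k_1) = 0x01
s_3 = Round(s_2, k_2) = 0x75
s_4 = Round(s_3, k_3) = 0x4E
s_5 = Round(s_4, k_4) = 0x00
s_6 = Round(s_5, k_5) = 0x14
s_7 = Round(s_6, k_6) = 0x0C
s_8 = Round(s_7, k_7) = 0x8F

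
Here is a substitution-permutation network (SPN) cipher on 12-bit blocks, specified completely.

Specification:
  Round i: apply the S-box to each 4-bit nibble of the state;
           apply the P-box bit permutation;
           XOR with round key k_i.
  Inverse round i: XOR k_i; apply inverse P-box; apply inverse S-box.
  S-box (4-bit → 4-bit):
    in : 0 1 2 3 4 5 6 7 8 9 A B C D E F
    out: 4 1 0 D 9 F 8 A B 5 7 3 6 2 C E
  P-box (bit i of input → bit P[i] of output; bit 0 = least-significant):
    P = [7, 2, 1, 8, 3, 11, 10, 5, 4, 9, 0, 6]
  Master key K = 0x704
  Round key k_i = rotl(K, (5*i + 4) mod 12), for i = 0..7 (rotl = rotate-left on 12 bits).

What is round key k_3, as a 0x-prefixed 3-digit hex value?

K = 0x704
k_0 = rotl(K, (5*0+4) mod 12) = rotl(K, 4) = 0x047
k_1 = rotl(K, (5*1+4) mod 12) = rotl(K, 9) = 0x8E0
k_2 = rotl(K, (5*2+4) mod 12) = rotl(K, 2) = 0xC11
k_3 = rotl(K, (5*3+4) mod 12) = rotl(K, 7) = 0x238

0x238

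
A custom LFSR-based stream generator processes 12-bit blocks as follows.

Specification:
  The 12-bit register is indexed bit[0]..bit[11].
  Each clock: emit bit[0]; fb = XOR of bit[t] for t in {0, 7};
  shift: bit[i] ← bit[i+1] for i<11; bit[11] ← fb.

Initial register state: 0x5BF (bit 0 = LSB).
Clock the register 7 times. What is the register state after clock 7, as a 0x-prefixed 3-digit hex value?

0x68B

reg_0 = 0x5BF
clock 1: out=1, reg = 0x2DF
clock 2: out=1, reg = 0x16F
clock 3: out=1, reg = 0x8B7
clock 4: out=1, reg = 0x45B
clock 5: out=1, reg = 0xA2D
clock 6: out=1, reg = 0xD16
clock 7: out=0, reg = 0x68B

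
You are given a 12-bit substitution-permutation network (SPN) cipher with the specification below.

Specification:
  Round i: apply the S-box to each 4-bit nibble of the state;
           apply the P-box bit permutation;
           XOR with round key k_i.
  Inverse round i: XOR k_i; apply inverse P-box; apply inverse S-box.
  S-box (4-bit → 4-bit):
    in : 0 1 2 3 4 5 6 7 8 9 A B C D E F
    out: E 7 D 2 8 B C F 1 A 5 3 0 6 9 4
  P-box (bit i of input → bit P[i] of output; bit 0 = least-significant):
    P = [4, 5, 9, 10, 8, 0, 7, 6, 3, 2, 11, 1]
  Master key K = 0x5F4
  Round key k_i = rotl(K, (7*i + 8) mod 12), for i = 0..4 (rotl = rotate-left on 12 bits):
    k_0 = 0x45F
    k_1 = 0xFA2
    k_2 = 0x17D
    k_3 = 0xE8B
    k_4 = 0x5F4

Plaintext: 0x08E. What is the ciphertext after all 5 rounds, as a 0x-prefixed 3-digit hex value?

s_0 = plaintext = 0x08E
s_1 = Round(s_0, k_0) = 0x949
s_2 = Round(s_1, k_1) = 0xBC4
s_3 = Round(s_2, k_2) = 0x571
s_4 = Round(s_3, k_3) = 0xD74
s_5 = Round(s_4, k_4) = 0x831

0x831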